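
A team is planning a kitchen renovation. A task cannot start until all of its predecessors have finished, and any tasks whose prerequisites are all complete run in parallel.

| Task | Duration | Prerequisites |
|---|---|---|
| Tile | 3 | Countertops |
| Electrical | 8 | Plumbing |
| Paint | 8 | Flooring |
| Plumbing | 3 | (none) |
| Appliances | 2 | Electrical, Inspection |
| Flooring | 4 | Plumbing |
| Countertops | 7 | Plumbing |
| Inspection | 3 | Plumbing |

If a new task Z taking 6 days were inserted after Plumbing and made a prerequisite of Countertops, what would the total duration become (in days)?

Originally the kitchen renovation takes 15 days.
With Z inserted, Countertops now waits for max(Plumbing, Z).
New critical path: Plumbing→Z→Countertops→Tile = 3+6+7+3 = 19 ⇒ 19 days.

19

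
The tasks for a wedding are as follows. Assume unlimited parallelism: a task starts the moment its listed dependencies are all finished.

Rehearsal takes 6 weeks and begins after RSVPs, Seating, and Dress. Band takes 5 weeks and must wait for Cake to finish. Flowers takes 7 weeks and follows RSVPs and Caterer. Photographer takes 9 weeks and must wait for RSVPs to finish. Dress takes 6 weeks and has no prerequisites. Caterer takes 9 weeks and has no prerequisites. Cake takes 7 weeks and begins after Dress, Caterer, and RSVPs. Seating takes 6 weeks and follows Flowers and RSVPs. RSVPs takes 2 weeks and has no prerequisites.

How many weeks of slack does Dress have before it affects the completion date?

10

Caterer→Flowers→Seating→Rehearsal = 9+7+6+6 = 28 sets the makespan at 28 weeks.
Longest path through Dress: 18 weeks (earliest finish 6, latest finish 16).
Float = 28 − 18 = 10.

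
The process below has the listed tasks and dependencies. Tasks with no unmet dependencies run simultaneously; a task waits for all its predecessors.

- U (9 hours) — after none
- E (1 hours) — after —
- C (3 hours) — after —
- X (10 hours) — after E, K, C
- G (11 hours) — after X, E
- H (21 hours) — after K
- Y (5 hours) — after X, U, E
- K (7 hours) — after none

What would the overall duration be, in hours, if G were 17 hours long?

Critical path before the change: K→X→G = 7+10+11 = 28 giving 28 hours.
G is on the critical path; changing it to 17 makes that path 34 hours.
The critical path is still K→X→G; finish is now 34 hours.

34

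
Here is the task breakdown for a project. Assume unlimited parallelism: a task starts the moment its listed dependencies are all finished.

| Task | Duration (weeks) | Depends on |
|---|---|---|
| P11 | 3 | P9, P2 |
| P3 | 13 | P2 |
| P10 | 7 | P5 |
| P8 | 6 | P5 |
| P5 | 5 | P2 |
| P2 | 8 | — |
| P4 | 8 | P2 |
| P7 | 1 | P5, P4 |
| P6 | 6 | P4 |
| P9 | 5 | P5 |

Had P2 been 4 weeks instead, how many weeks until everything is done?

18

Critical path before the change: P2→P4→P6 = 8+8+6 = 22 giving 22 weeks.
Since P2 is critical, the -4 change carries straight to that chain (now 18 weeks).
No other chain overtakes it, so the finish is 18 weeks.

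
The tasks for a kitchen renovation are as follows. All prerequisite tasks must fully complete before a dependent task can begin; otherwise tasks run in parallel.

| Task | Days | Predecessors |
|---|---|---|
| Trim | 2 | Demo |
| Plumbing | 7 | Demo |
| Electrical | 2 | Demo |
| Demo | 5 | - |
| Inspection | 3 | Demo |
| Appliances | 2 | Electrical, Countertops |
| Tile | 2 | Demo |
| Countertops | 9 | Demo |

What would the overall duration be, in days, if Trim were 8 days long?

16

The binding path is Demo→Countertops→Appliances = 5+9+2 = 16; finish at 16 days.
The longest path through Trim is only 7 days, so Trim has float 9.
No other chain overtakes it, so the finish is 16 days.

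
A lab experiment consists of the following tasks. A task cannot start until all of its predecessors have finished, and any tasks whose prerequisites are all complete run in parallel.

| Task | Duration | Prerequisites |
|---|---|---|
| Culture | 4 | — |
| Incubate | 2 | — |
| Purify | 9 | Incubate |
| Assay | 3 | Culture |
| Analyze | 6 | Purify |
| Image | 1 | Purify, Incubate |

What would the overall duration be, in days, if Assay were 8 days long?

17

As given, the longest chain is Incubate→Purify→Analyze = 2+9+6 = 17, so the finish is 17 days.
Assay has 10 days of float (longest path through it is 7).
That remains the longest chain; total 17 days.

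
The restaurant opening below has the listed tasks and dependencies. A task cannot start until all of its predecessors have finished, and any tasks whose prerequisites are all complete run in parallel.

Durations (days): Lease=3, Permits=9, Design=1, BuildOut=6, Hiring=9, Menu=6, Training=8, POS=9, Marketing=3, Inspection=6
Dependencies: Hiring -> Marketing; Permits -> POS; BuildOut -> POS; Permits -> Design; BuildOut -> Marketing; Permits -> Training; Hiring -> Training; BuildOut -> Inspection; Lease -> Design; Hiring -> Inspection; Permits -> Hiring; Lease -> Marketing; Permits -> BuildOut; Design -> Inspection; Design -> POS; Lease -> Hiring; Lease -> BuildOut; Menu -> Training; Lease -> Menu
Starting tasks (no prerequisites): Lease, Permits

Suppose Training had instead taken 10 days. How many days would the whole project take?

28

Actual critical path: Permits→Hiring→Training = 9+9+8 = 26 ⇒ 26 days.
Training lies on that path, so at 10 days the path becomes 28 days.
No other chain overtakes it, so the finish is 28 days.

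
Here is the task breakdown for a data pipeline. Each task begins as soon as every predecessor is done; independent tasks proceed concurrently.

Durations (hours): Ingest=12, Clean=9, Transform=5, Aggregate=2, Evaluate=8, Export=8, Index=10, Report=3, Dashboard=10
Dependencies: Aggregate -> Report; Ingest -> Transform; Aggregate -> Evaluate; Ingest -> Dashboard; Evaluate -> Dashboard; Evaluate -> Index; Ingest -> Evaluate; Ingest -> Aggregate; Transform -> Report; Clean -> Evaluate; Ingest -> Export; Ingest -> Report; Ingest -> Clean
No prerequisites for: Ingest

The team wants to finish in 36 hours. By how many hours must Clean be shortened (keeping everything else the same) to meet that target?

3

Current finish: 39 hours; target: 36.
Clean is on every critical path, so each hour cut from Clean cuts the finish by one (this holds down to a finish of 32).
Need 39 − 36 = 3 hours off Clean → Clean becomes 6 hours, finish becomes 36.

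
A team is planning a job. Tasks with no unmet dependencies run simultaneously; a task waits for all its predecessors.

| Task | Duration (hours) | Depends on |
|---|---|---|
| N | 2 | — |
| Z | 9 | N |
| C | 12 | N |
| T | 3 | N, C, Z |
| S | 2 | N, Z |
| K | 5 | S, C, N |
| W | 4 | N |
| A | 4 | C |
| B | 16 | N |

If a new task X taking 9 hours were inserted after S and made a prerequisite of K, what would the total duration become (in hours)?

Originally the project takes 19 hours.
With X inserted, K now waits for max(S, C, N, X).
New critical path: N→Z→S→X→K = 2+9+2+9+5 = 27 ⇒ 27 hours.

27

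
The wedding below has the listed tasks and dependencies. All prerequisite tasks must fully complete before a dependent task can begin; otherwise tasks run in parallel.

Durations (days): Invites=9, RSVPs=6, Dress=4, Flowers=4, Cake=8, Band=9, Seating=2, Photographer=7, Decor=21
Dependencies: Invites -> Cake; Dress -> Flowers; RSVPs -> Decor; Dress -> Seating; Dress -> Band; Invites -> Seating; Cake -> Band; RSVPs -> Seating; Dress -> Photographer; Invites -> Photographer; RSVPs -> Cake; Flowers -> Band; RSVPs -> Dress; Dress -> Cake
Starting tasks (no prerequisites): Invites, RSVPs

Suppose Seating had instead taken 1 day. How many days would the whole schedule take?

Actual critical path: RSVPs→Dress→Cake→Band = 6+4+8+9 = 27 ⇒ 27 days.
Seating is off the critical path — its longest chain is 12 days, giving 15 of slack.
That remains the longest chain; total 27 days.

27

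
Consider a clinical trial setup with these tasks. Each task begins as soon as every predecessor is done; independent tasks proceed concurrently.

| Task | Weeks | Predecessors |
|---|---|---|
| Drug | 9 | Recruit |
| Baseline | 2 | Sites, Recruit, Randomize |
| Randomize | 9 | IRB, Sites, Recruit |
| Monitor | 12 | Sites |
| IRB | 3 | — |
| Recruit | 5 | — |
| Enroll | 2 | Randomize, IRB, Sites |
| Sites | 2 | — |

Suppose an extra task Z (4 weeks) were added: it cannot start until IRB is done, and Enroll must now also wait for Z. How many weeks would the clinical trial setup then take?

Originally the clinical trial setup takes 16 weeks.
With Z inserted, Enroll now waits for max(Randomize, IRB, Sites, Z).
New critical path: Recruit→Randomize→Baseline = 5+9+2 = 16 ⇒ 16 weeks.

16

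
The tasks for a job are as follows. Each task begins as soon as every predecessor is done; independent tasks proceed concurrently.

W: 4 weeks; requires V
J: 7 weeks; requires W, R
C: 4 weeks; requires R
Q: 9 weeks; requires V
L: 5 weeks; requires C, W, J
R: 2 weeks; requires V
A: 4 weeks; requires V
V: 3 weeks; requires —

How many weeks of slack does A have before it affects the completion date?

12

The longest chain is V→W→J→L = 3+4+7+5 = 19; overall finish 19 weeks.
Longest path through A: 7 weeks (earliest finish 7, latest finish 19).
Float = 19 − 7 = 12.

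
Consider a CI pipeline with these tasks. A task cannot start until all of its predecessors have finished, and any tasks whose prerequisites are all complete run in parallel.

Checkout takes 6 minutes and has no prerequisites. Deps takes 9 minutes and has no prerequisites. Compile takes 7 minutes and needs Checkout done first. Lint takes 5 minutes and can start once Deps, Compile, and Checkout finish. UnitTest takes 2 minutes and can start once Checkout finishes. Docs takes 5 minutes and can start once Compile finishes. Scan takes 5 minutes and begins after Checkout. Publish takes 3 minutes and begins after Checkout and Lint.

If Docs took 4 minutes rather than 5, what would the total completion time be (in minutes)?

21

Critical path before the change: Checkout→Compile→Lint→Publish = 6+7+5+3 = 21 giving 21 minutes.
Docs has 3 minutes of float (longest path through it is 18).
That remains the longest chain; total 21 minutes.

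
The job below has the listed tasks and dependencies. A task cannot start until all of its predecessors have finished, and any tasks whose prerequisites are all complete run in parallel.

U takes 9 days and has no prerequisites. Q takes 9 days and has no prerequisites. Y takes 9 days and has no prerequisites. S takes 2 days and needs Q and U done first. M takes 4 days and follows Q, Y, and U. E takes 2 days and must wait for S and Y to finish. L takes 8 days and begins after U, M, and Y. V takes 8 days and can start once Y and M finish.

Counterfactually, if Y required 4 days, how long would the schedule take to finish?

Critical path before the change: Y→M→L = 9+4+8 = 21 giving 21 days.
Y lies on that path, so at 4 days the path becomes 16 days.
Now U→M→L = 9+4+8 = 21 is longest, so the finish becomes 21 days.

21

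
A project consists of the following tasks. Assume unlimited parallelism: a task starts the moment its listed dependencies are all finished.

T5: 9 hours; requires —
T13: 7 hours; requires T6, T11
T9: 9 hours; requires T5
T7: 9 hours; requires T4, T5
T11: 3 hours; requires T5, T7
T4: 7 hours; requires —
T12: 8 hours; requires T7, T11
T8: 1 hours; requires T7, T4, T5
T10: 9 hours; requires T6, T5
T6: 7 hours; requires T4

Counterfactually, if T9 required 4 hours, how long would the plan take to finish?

As given, the longest chain is T5→T7→T11→T12 = 9+9+3+8 = 29, so the finish is 29 hours.
The longest path through T9 is only 18 hours, so T9 has float 11.
That remains the longest chain; total 29 hours.

29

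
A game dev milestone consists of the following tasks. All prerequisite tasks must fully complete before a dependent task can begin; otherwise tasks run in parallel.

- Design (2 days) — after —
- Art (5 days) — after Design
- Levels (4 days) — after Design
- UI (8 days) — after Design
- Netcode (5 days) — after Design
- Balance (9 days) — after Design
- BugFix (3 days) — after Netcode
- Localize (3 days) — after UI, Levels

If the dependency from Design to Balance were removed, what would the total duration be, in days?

13

Before: longest chain Design→UI→Localize = 2+8+3 = 13, finish 13.
Without Design→Balance, Balance's earliest start moves from 2 to 0.
New critical path: Design→UI→Localize = 2+8+3 = 13 ⇒ 13 days.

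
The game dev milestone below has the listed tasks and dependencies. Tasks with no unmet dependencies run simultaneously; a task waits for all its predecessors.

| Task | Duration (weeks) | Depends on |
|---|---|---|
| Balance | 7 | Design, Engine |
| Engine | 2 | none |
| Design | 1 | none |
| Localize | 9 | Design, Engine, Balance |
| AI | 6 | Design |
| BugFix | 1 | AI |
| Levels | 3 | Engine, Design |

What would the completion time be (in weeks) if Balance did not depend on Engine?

Original critical path: Engine→Balance→Localize = 2+7+9 = 18 ⇒ 18 weeks.
Without Engine→Balance, Balance's earliest start moves from 2 to 1.
The longest chain is now Design→Balance→Localize = 1+7+9 = 17, so the plan takes 17 weeks.

17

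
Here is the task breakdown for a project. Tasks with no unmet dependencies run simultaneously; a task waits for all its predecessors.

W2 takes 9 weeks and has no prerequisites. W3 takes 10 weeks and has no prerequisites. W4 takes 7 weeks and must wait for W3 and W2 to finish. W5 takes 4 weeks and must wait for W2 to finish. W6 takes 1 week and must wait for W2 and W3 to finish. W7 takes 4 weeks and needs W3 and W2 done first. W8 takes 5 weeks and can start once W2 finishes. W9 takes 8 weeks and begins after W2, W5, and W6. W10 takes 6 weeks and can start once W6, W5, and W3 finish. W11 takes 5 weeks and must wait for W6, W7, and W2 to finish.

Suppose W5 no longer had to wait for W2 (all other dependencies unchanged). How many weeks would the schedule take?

19

Original critical path: W2→W5→W9 = 9+4+8 = 21 ⇒ 21 weeks.
Without W2→W5, W5's earliest start moves from 9 to 0.
The longest chain is now W3→W6→W9 = 10+1+8 = 19, so the schedule takes 19 weeks.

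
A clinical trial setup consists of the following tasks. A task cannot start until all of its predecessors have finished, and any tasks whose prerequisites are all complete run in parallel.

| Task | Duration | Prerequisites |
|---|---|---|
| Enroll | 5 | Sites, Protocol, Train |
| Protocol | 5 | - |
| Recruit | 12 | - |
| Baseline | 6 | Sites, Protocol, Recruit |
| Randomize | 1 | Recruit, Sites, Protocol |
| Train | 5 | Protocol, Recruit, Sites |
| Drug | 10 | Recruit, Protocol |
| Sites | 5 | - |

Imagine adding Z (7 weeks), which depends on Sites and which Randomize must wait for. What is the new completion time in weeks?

Originally the clinical trial setup takes 22 weeks.
With Z inserted, Randomize now waits for max(Recruit, Sites, Protocol, Z).
New critical path: Recruit→Train→Enroll = 12+5+5 = 22 ⇒ 22 weeks.

22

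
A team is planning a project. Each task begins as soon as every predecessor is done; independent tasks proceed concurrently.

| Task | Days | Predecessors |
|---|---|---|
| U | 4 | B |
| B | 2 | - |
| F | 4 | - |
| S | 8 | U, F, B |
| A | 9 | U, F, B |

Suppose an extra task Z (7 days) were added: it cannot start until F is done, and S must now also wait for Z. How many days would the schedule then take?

Originally the schedule takes 15 days.
With Z inserted, S now waits for max(U, F, B, Z).
New critical path: F→Z→S = 4+7+8 = 19 ⇒ 19 days.

19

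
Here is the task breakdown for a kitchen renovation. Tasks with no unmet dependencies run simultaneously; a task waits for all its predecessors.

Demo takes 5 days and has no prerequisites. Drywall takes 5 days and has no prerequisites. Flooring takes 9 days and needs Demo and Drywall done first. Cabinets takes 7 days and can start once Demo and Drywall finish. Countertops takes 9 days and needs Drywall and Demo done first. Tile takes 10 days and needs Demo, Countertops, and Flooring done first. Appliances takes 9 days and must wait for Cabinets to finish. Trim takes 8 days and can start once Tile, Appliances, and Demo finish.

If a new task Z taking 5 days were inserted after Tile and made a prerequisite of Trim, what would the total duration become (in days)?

Originally the kitchen renovation takes 32 days.
With Z inserted, Trim now waits for max(Tile, Appliances, Demo, Z).
New critical path: Demo→Flooring→Tile→Z→Trim = 5+9+10+5+8 = 37 ⇒ 37 days.

37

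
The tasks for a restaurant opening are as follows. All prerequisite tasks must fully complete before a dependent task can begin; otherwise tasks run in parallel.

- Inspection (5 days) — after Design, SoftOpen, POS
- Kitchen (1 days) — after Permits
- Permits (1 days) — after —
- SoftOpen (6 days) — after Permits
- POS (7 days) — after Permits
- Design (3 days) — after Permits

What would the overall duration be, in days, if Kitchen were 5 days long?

13

Baseline: Permits→POS→Inspection = 1+7+5 = 13 → 13 days.
Kitchen has 11 days of float (longest path through it is 2).
No other chain overtakes it, so the finish is 13 days.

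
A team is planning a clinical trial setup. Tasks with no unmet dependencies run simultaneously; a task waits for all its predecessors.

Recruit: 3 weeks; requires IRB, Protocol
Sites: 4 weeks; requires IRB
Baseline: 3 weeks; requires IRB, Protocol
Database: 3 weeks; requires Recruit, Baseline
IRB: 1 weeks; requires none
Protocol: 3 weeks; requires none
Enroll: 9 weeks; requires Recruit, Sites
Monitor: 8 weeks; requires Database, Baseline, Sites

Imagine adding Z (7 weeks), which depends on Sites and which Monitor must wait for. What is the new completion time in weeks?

Originally the job takes 17 weeks.
With Z inserted, Monitor now waits for max(Database, Baseline, Sites, Z).
New critical path: IRB→Sites→Z→Monitor = 1+4+7+8 = 20 ⇒ 20 weeks.

20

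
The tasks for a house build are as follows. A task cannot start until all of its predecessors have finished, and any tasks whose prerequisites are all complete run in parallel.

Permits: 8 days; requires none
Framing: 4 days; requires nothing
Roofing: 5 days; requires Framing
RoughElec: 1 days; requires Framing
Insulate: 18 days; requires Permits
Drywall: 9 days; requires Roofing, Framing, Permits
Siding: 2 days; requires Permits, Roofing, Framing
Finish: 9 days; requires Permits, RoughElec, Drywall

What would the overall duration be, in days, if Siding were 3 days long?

27

Critical path before the change: Framing→Roofing→Drywall→Finish = 4+5+9+9 = 27 giving 27 days.
Siding is off the critical path — its longest chain is 11 days, giving 16 of slack.
That remains the longest chain; total 27 days.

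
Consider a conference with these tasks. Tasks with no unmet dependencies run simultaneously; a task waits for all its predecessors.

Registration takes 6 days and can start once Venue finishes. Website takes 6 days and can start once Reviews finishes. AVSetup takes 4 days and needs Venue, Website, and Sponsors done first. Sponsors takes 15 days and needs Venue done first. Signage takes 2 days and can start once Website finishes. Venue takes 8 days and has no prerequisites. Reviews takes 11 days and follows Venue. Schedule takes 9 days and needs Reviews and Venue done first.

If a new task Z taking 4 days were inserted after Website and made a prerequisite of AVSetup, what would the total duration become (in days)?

Originally the conference takes 29 days.
With Z inserted, AVSetup now waits for max(Venue, Website, Sponsors, Z).
New critical path: Venue→Reviews→Website→Z→AVSetup = 8+11+6+4+4 = 33 ⇒ 33 days.

33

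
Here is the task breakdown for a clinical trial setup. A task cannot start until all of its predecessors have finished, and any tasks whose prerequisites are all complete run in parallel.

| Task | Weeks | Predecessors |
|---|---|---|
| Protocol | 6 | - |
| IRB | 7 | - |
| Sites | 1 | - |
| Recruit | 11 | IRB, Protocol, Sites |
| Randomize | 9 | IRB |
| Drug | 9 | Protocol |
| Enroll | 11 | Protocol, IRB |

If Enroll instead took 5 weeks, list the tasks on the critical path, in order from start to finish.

IRB, Recruit

As given, the longest chain is IRB→Enroll = 7+11 = 18, so the finish is 18 weeks.
Since Enroll is critical, the -6 change carries straight to that chain (now 12 weeks).
New critical path: IRB→Recruit = 7+11 = 18 ⇒ 18 weeks.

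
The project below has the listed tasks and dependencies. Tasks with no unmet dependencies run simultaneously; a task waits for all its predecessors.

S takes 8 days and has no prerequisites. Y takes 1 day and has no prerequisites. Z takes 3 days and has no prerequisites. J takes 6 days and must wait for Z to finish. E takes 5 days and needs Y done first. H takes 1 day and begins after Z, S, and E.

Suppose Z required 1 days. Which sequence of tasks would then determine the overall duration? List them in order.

Baseline: Z→J = 3+6 = 9 → 9 days.
Z lies on that path, so at 1 day the path becomes 7 days.
The binding chain switches to S→H = 8+1 = 9; finish 9 days.

S, H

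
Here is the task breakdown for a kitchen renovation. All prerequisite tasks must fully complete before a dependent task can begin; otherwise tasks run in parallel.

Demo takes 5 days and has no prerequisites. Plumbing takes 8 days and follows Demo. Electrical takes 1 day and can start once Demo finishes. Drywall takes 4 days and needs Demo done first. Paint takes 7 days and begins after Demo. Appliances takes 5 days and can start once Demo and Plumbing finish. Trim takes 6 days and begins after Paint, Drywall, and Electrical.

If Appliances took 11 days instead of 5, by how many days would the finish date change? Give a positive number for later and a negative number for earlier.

6

Critical path before the change: Demo→Plumbing→Appliances = 5+8+5 = 18 giving 18 days.
Appliances is on the critical path; changing it to 11 makes that path 24 days.
That remains the longest chain; total 24 days.
Change in finish: 24 − 18 = +6 days.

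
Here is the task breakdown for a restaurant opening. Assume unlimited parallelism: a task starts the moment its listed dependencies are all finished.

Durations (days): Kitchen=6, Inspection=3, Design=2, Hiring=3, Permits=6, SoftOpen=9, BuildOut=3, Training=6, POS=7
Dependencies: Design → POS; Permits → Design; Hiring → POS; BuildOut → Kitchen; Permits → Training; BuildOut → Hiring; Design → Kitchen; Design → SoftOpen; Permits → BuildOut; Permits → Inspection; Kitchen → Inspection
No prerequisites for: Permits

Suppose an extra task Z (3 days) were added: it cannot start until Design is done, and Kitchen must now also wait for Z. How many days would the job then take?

20

Originally the job takes 19 days.
With Z inserted, Kitchen now waits for max(Design, BuildOut, Z).
New critical path: Permits→Design→Z→Kitchen→Inspection = 6+2+3+6+3 = 20 ⇒ 20 days.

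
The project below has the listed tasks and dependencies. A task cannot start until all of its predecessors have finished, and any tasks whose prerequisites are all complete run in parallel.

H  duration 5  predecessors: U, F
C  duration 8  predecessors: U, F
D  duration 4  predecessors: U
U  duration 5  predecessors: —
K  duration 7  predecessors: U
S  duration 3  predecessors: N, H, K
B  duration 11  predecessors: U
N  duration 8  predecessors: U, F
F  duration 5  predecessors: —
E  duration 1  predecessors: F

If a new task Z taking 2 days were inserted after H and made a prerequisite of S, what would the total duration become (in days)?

Originally the project takes 16 days.
With Z inserted, S now waits for max(N, H, K, Z).
New critical path: U→N→S = 5+8+3 = 16 ⇒ 16 days.

16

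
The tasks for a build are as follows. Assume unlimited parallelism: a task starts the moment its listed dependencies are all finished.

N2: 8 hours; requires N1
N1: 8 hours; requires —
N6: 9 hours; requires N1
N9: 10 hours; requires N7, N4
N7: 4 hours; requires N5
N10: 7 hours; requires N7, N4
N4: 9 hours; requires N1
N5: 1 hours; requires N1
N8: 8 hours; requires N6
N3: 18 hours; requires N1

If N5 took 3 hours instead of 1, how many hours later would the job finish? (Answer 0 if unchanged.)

Baseline: N1→N4→N9 = 8+9+10 = 27 → 27 hours.
The longest path through N5 is only 23 hours, so N5 has float 4.
The critical path is still N1→N4→N9; finish is now 27 hours.
Change in finish: 27 − 27 = +0 hours.

0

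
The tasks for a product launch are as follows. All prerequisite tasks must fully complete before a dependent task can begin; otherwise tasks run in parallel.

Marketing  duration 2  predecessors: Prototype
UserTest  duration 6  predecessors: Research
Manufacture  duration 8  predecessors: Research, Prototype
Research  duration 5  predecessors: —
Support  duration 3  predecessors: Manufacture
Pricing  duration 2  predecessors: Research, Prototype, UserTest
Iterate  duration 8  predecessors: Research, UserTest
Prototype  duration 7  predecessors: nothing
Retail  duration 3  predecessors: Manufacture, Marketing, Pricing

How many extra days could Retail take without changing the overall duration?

Critical path: Research→UserTest→Iterate = 5+6+8 = 19, so the finish is 19 days.
Retail finishes as early as 18 and must finish by 19.
So Retail can slip 19 − 18 = 1 day.

1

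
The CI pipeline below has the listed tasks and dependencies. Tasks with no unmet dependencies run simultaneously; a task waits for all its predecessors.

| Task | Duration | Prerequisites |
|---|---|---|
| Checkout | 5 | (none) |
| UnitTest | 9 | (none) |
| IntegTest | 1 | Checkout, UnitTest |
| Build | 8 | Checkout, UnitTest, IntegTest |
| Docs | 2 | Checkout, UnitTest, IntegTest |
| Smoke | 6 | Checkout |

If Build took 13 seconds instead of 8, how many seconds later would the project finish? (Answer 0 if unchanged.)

As given, the longest chain is UnitTest→IntegTest→Build = 9+1+8 = 18, so the finish is 18 seconds.
Build is on the critical path; changing it to 13 makes that path 23 seconds.
No other chain overtakes it, so the finish is 23 seconds.
Change in finish: 23 − 18 = +5 seconds.

5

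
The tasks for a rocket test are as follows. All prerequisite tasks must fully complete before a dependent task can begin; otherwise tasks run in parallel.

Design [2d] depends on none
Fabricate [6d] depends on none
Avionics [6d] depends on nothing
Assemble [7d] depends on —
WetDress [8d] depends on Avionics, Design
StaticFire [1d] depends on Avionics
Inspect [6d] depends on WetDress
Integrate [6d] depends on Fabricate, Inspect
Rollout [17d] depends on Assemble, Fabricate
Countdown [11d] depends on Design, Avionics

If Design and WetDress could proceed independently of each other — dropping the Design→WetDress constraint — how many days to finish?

26

Original critical path: Avionics→WetDress→Inspect→Integrate = 6+8+6+6 = 26 ⇒ 26 days.
Dropping Design→WetDress doesn't change WetDress's earliest start (6); another predecessor still binds.
New critical path: Avionics→WetDress→Inspect→Integrate = 6+8+6+6 = 26 ⇒ 26 days.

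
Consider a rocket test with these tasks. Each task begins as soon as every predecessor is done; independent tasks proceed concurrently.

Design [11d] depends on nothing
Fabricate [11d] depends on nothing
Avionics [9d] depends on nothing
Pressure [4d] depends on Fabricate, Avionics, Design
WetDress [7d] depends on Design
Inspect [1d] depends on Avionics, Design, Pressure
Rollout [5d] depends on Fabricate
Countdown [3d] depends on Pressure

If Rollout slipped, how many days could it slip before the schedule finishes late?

2

Design→Pressure→Countdown = 11+4+3 = 18 sets the makespan at 18 days.
Rollout finishes as early as 16 and must finish by 18.
Slack of Rollout = 13 − 11 = 2 days.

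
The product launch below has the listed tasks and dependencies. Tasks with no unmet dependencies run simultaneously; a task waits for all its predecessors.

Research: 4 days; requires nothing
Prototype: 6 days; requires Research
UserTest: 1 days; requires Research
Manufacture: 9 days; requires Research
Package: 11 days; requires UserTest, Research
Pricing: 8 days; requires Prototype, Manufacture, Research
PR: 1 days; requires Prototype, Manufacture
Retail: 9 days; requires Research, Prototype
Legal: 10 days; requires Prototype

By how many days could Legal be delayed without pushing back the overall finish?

Critical path: Research→Manufacture→Pricing = 4+9+8 = 21, so the finish is 21 days.
Legal finishes as early as 20 and must finish by 21.
So Legal can slip 21 − 20 = 1 day.

1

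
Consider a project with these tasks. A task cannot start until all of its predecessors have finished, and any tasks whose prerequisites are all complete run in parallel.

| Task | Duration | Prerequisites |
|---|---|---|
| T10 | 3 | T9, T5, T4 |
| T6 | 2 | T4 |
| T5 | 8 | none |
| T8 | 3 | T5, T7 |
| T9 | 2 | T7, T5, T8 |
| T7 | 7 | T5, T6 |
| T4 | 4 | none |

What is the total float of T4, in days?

T5→T7→T8→T9→T10 = 8+7+3+2+3 = 23 sets the makespan at 23 days.
Longest path through T4: 21 days (earliest finish 4, latest finish 6).
So T4 can slip 6 − 4 = 2 days.

2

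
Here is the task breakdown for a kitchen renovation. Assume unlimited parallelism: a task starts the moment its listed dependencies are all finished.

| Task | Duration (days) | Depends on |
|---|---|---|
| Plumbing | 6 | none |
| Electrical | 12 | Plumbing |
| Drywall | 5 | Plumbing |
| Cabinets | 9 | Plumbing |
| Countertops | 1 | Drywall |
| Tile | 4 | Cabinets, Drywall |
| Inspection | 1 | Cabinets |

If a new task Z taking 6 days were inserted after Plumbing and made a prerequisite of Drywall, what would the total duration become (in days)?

Originally the plan takes 19 days.
With Z inserted, Drywall now waits for max(Plumbing, Z).
New critical path: Plumbing→Z→Drywall→Tile = 6+6+5+4 = 21 ⇒ 21 days.

21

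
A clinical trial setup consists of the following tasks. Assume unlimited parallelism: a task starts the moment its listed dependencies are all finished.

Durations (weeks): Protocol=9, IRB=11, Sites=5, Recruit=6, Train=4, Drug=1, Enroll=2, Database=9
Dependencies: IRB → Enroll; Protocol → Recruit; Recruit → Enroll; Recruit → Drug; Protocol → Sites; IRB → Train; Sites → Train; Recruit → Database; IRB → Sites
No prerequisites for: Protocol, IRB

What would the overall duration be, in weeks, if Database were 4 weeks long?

As given, the longest chain is Protocol→Recruit→Database = 9+6+9 = 24, so the finish is 24 weeks.
Database lies on that path, so at 4 weeks the path becomes 19 weeks.
The binding chain switches to IRB→Sites→Train = 11+5+4 = 20; finish 20 weeks.

20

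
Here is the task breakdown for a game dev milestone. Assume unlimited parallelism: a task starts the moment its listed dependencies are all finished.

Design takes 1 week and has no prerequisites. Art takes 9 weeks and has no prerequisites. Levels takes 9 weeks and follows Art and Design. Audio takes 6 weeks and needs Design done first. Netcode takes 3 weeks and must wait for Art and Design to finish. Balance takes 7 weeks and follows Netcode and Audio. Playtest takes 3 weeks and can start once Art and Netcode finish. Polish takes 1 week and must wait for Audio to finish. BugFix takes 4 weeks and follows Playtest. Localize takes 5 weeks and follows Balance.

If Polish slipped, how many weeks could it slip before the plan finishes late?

Critical path: Art→Netcode→Balance→Localize = 9+3+7+5 = 24, so the finish is 24 weeks.
Polish finishes as early as 8 and must finish by 24.
Float = 24 − 8 = 16.

16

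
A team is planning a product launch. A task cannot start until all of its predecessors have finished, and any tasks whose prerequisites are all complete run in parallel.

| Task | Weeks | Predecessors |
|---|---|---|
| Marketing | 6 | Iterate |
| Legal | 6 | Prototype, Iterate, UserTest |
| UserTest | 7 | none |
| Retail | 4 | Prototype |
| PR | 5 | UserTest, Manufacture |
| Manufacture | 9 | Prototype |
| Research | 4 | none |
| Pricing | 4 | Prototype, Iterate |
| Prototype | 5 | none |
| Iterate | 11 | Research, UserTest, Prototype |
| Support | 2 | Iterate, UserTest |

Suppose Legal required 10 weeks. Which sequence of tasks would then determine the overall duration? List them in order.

Baseline: UserTest→Iterate→Legal = 7+11+6 = 24 → 24 weeks.
Since Legal is critical, the +4 change carries straight to that chain (now 28 weeks).
The critical path is still UserTest→Iterate→Legal; finish is now 28 weeks.

UserTest, Iterate, Legal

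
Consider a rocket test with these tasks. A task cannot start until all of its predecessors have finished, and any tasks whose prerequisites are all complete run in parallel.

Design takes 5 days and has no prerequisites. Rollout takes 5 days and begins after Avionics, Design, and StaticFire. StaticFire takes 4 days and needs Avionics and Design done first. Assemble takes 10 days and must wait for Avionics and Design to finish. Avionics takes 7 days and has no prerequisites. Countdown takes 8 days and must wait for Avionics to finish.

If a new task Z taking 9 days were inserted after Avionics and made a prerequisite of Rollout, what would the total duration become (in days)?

Originally the plan takes 17 days.
With Z inserted, Rollout now waits for max(Avionics, Design, StaticFire, Z).
New critical path: Avionics→Z→Rollout = 7+9+5 = 21 ⇒ 21 days.

21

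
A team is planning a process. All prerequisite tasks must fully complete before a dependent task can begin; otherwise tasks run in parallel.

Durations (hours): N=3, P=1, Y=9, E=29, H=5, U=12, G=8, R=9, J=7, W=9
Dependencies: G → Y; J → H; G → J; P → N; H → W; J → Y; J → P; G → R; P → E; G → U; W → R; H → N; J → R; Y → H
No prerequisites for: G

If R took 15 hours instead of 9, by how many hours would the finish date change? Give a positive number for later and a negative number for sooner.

Baseline: G→J→Y→H→W→R = 8+7+9+5+9+9 = 47 → 47 hours.
Since R is critical, the +6 change carries straight to that chain (now 53 hours).
No other chain overtakes it, so the finish is 53 hours.
Change in finish: 53 − 47 = +6 hours.

6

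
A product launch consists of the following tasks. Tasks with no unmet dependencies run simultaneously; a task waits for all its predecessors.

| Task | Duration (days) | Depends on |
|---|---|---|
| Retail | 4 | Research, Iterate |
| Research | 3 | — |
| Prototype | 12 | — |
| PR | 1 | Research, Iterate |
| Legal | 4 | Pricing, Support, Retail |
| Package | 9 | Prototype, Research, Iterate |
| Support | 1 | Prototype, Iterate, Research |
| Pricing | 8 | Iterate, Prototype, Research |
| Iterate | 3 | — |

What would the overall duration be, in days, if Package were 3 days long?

24

The binding path is Prototype→Pricing→Legal = 12+8+4 = 24; finish at 24 days.
Package has 3 days of float (longest path through it is 21).
That remains the longest chain; total 24 days.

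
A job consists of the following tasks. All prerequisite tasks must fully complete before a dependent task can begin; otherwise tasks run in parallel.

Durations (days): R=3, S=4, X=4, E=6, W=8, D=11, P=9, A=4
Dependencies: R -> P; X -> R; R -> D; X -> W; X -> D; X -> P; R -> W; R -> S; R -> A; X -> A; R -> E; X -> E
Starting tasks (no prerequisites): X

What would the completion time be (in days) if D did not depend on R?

16

Original critical path: X→R→D = 4+3+11 = 18 ⇒ 18 days.
Without R→D, D's earliest start moves from 7 to 4.
The longest chain is now X→R→P = 4+3+9 = 16, so the schedule takes 16 days.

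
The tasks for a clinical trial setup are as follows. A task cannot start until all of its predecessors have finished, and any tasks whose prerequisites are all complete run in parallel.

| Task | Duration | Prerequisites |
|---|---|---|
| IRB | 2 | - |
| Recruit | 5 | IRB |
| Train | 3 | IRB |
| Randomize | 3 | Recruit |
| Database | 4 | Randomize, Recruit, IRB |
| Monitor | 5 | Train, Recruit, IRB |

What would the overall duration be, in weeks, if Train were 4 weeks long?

14

The binding path is IRB→Recruit→Randomize→Database = 2+5+3+4 = 14; finish at 14 weeks.
Train has 4 weeks of float (longest path through it is 10).
That remains the longest chain; total 14 weeks.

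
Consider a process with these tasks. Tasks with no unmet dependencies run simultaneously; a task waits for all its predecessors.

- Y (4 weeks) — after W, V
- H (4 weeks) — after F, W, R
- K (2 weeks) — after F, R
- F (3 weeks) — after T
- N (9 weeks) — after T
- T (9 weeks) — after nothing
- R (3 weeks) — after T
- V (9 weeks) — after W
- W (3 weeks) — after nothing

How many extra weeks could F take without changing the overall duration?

Critical path: T→N = 9+9 = 18, so the finish is 18 weeks.
Longest path through F: 16 weeks (earliest finish 12, latest finish 14).
Slack of F = 11 − 9 = 2 weeks.

2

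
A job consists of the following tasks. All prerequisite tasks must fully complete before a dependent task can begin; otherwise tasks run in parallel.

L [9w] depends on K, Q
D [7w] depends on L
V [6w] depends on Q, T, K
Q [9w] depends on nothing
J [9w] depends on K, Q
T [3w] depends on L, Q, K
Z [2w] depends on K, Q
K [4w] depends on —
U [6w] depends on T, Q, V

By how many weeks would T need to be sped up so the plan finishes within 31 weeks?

2

Current finish: 33 weeks; target: 31.
T is on every critical path, so each week cut from T cuts the finish by one (this holds down to a finish of 31).
Need 33 − 31 = 2 weeks off T → T becomes 1 week, finish becomes 31.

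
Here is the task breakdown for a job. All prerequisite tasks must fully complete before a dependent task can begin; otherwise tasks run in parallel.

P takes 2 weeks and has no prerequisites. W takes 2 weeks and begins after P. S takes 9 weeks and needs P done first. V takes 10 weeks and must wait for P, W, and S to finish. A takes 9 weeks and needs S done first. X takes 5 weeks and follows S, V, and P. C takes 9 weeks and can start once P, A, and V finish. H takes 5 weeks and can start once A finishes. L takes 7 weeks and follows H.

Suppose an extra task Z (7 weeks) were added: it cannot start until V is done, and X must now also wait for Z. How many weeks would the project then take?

Originally the project takes 32 weeks.
With Z inserted, X now waits for max(S, V, P, Z).
New critical path: P→S→V→Z→X = 2+9+10+7+5 = 33 ⇒ 33 weeks.

33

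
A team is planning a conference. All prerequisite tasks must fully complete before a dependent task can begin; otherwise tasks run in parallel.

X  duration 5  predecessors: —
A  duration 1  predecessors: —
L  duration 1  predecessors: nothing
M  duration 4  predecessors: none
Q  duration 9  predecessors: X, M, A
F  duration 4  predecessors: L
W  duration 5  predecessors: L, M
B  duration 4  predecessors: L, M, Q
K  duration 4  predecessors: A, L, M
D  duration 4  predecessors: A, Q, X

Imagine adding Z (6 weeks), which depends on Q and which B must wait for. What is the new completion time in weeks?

24

Originally the conference takes 18 weeks.
With Z inserted, B now waits for max(L, M, Q, Z).
New critical path: X→Q→Z→B = 5+9+6+4 = 24 ⇒ 24 weeks.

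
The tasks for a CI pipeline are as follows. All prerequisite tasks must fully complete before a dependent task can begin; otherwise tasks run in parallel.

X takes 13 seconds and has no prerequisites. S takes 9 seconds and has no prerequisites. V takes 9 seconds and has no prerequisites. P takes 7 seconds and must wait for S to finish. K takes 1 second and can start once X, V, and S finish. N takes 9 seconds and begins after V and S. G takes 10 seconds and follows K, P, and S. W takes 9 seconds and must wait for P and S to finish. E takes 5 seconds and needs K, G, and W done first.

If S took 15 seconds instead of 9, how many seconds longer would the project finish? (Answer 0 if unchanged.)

Baseline: S→P→G→E = 9+7+10+5 = 31 → 31 seconds.
S is on the critical path; changing it to 15 makes that path 37 seconds.
That remains the longest chain; total 37 seconds.
Change in finish: 37 − 31 = +6 seconds.

6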